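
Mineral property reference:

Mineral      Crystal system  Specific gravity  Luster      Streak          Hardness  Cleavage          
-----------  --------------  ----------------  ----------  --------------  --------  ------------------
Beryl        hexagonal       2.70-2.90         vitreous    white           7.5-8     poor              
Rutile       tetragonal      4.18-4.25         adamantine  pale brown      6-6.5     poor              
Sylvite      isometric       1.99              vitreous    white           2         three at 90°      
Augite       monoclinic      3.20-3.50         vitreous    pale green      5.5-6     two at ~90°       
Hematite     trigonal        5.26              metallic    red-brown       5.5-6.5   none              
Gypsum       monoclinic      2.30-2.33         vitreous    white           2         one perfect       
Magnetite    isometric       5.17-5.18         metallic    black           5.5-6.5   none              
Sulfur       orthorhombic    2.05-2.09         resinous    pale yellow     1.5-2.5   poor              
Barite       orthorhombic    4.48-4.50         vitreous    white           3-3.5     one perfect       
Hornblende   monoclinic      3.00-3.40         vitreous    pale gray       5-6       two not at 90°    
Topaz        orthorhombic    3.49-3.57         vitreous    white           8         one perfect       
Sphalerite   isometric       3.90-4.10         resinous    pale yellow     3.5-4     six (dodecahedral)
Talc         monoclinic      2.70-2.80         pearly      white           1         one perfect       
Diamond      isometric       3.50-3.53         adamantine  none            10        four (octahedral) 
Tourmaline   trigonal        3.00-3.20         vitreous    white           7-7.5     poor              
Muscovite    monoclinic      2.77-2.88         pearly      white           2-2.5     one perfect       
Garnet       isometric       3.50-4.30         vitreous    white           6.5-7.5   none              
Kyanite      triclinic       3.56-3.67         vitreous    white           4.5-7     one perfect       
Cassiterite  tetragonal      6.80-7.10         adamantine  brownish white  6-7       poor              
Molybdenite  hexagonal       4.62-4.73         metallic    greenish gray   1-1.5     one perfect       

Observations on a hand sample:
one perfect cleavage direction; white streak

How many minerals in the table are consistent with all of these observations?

6

One perfect cleavage direction: leaves Gypsum, Barite, Topaz, Talc, Muscovite, Kyanite, Molybdenite.
White streak eliminates Molybdenite.
The minerals that satisfy all observations are Barite, Gypsum, Kyanite, Muscovite, Talc, Topaz.
That is 6 minerals.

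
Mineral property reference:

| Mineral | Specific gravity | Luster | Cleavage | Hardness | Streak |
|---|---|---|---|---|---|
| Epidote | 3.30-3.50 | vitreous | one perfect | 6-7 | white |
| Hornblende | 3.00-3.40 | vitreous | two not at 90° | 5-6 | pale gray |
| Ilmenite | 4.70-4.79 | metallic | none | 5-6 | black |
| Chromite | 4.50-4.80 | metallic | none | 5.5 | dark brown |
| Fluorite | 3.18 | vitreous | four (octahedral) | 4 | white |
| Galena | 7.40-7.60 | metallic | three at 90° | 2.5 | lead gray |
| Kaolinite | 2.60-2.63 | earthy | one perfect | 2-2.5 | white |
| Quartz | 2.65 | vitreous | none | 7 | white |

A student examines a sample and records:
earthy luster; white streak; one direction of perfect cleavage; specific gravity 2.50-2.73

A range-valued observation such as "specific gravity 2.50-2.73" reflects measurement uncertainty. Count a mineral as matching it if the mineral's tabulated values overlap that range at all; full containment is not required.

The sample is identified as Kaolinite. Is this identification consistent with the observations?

Consistent

Earthy luster — matches Kaolinite (earthy luster).
White streak — matches Kaolinite (white streak).
One direction of perfect cleavage — matches Kaolinite (cleavage one perfect).
Specific gravity 2.50-2.73 — matches Kaolinite (SG 2.60-2.63).
Every observed property is compatible with the reference values for Kaolinite.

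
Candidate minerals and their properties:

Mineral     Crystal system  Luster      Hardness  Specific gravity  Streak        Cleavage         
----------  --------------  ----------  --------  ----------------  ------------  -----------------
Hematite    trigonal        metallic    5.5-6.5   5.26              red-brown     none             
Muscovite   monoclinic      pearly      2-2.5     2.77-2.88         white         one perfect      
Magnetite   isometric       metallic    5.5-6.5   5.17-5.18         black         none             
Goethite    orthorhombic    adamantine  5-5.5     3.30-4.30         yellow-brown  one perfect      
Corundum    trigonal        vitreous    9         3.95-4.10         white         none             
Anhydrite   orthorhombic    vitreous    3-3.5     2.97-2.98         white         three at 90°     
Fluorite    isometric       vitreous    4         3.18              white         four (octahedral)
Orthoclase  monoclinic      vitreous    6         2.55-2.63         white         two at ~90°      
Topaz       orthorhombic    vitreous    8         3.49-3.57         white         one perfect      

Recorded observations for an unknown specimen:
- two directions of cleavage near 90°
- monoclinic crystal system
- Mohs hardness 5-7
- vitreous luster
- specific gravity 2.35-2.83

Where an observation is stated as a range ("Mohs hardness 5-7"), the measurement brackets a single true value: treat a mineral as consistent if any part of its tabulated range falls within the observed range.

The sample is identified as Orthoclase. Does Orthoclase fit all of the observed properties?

Yes

Two directions of cleavage near 90° — agrees with Orthoclase (cleavage two at ~90°).
Monoclinic crystal system — agrees with Orthoclase (monoclinic system).
Mohs hardness 5-7 — agrees with Orthoclase (hardness 6).
Vitreous luster — agrees with Orthoclase (vitreous luster).
Specific gravity 2.35-2.83 — agrees with Orthoclase (SG 2.55-2.63).
Every observed property is compatible with the reference values for Orthoclase.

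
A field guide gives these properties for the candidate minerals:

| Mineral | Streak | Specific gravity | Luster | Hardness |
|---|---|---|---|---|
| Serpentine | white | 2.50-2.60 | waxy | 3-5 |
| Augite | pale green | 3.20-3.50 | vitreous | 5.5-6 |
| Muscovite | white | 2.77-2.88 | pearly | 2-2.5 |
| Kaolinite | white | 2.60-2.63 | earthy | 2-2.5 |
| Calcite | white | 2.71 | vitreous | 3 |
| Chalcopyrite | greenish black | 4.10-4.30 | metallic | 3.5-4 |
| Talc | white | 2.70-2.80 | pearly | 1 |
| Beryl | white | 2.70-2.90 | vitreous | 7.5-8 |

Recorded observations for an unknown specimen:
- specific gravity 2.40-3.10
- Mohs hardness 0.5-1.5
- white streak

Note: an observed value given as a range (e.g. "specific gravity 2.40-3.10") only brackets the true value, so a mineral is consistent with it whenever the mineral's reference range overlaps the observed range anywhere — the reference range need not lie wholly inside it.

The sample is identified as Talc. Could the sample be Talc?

Specific gravity 2.40-3.10 — fits Talc (SG 2.70-2.80).
Mohs hardness 0.5-1.5 — fits Talc (hardness 1).
White streak — fits Talc (white streak).
All observations are consistent with the tabulated values for Talc.

Consistent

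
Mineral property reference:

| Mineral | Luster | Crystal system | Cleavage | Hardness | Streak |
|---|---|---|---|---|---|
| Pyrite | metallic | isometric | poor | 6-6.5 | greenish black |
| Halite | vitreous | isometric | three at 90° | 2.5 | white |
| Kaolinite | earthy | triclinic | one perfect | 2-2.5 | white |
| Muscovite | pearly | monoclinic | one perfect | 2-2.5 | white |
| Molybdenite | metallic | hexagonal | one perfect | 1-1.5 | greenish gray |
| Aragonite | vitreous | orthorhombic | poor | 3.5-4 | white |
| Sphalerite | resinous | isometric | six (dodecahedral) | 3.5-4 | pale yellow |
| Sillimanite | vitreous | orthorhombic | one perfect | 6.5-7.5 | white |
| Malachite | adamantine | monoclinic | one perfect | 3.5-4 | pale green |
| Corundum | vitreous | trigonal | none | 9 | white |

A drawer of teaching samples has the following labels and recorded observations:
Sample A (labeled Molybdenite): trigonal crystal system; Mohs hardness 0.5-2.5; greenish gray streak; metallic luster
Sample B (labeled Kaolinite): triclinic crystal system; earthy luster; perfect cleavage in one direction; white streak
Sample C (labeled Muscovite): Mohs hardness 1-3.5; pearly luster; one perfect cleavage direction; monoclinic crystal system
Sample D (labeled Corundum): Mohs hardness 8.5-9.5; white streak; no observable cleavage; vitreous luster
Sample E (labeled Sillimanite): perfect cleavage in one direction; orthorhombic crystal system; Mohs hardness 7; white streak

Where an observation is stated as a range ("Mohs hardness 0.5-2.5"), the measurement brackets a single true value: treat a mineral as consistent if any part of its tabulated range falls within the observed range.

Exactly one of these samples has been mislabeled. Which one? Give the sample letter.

A

Sample A: trigonal crystal system is outside the reference for Molybdenite (hexagonal system) — mislabeled.
Sample B: all recorded properties match Kaolinite.
Sample C: all recorded properties match Muscovite.
Sample D: all recorded properties match Corundum.
Sample E: all recorded properties match Sillimanite.
Sample A is the mislabeled one.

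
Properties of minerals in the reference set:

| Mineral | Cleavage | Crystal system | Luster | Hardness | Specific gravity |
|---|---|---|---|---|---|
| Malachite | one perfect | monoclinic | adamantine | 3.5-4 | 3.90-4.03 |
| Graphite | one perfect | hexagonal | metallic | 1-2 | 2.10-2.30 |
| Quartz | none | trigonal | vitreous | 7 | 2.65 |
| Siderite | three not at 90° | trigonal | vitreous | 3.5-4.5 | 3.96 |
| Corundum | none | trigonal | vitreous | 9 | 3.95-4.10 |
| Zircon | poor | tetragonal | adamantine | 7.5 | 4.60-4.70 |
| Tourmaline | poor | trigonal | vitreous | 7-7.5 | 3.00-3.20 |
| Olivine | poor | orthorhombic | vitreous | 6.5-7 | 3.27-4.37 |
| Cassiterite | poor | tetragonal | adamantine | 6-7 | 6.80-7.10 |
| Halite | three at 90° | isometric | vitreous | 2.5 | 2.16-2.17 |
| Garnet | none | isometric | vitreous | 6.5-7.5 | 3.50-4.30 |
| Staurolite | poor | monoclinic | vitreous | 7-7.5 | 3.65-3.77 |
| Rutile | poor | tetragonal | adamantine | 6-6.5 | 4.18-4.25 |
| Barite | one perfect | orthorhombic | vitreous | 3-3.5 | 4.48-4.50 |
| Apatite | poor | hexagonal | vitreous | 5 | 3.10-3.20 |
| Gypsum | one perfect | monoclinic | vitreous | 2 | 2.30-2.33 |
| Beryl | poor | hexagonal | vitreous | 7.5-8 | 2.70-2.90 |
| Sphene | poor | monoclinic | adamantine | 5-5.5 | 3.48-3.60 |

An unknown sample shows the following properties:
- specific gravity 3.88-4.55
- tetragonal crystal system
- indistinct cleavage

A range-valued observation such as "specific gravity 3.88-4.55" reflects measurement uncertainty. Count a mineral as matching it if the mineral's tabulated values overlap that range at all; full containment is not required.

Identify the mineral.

Rutile

Specific gravity 3.88-4.55 — Malachite, Siderite, Corundum, Olivine, Garnet, Rutile, Barite remain.
Tetragonal crystal system — leaves Rutile.
Indistinct cleavage — no further eliminations.
The only mineral consistent with every observation is Rutile.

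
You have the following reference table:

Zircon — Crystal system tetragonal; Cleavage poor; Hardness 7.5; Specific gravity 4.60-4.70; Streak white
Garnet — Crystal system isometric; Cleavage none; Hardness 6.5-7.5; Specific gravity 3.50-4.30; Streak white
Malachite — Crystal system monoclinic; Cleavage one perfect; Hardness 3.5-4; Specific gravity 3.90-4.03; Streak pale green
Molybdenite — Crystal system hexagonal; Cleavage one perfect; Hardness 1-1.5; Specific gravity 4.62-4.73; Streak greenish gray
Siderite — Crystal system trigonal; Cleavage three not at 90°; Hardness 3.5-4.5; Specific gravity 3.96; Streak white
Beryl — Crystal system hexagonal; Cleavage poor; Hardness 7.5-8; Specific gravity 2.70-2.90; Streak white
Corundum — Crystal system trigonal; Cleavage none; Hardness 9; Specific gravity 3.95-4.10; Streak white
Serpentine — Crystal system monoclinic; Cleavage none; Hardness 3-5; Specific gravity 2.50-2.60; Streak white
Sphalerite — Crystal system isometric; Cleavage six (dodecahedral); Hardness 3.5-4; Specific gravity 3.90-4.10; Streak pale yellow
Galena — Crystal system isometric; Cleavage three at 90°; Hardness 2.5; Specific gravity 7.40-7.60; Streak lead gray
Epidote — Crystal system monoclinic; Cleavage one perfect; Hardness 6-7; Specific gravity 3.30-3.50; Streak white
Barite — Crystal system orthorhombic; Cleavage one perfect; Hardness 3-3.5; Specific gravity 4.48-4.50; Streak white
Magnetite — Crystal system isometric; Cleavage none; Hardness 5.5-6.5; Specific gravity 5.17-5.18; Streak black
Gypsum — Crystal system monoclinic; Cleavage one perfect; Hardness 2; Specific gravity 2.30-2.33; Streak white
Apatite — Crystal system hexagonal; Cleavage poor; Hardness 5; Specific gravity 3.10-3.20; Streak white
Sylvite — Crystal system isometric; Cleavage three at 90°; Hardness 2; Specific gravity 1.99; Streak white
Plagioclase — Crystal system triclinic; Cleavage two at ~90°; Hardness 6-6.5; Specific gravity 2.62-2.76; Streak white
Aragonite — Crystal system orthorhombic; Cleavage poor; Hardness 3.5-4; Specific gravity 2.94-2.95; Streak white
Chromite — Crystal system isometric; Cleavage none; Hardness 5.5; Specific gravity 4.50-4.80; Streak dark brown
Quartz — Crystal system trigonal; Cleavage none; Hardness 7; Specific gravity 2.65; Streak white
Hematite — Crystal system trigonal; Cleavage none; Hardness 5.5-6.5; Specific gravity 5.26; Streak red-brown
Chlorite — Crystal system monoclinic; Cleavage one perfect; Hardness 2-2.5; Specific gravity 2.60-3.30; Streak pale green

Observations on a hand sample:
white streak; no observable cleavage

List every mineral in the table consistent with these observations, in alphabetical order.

White streak: narrows the field to Zircon, Garnet, Siderite, Beryl, Corundum, Serpentine, Epidote, Barite, Gypsum, Apatite, Sylvite, Plagioclase, Aragonite, Quartz.
No observable cleavage: only Garnet, Corundum, Serpentine, Quartz remain.
Remaining candidates: Corundum, Garnet, Quartz, Serpentine.

Corundum, Garnet, Quartz, Serpentine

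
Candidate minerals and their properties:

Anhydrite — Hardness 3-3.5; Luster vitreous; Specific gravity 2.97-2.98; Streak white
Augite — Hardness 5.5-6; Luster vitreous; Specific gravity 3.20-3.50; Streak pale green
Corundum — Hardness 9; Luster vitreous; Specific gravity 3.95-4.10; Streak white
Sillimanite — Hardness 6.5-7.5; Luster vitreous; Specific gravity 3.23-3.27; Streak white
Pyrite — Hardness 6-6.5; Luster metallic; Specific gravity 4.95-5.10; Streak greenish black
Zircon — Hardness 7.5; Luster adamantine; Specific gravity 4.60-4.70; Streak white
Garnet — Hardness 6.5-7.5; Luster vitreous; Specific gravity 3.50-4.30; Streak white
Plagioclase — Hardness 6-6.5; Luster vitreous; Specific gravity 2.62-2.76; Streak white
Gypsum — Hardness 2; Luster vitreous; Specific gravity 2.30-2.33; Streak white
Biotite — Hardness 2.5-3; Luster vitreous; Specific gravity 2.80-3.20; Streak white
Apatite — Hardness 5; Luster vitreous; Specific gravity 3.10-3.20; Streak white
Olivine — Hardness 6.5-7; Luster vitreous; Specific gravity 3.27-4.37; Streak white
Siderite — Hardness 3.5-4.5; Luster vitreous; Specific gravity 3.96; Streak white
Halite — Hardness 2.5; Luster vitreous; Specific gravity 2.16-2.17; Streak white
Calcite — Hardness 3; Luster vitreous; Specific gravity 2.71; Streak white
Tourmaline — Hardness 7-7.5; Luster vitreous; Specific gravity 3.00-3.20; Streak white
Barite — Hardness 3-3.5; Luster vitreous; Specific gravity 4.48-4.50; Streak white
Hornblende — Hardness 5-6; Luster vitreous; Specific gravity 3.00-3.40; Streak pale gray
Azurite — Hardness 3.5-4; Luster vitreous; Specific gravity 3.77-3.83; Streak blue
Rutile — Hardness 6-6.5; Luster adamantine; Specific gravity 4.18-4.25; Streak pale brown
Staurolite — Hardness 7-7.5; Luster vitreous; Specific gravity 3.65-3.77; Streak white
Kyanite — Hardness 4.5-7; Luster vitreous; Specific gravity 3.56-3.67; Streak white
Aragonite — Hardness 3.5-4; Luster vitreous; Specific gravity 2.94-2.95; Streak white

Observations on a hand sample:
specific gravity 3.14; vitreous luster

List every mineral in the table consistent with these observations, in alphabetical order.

Apatite, Biotite, Hornblende, Tourmaline

Specific gravity 3.14: Biotite, Apatite, Tourmaline, Hornblende remain.
Vitreous luster: no further eliminations.
The minerals that satisfy all observations are Apatite, Biotite, Hornblende, Tourmaline.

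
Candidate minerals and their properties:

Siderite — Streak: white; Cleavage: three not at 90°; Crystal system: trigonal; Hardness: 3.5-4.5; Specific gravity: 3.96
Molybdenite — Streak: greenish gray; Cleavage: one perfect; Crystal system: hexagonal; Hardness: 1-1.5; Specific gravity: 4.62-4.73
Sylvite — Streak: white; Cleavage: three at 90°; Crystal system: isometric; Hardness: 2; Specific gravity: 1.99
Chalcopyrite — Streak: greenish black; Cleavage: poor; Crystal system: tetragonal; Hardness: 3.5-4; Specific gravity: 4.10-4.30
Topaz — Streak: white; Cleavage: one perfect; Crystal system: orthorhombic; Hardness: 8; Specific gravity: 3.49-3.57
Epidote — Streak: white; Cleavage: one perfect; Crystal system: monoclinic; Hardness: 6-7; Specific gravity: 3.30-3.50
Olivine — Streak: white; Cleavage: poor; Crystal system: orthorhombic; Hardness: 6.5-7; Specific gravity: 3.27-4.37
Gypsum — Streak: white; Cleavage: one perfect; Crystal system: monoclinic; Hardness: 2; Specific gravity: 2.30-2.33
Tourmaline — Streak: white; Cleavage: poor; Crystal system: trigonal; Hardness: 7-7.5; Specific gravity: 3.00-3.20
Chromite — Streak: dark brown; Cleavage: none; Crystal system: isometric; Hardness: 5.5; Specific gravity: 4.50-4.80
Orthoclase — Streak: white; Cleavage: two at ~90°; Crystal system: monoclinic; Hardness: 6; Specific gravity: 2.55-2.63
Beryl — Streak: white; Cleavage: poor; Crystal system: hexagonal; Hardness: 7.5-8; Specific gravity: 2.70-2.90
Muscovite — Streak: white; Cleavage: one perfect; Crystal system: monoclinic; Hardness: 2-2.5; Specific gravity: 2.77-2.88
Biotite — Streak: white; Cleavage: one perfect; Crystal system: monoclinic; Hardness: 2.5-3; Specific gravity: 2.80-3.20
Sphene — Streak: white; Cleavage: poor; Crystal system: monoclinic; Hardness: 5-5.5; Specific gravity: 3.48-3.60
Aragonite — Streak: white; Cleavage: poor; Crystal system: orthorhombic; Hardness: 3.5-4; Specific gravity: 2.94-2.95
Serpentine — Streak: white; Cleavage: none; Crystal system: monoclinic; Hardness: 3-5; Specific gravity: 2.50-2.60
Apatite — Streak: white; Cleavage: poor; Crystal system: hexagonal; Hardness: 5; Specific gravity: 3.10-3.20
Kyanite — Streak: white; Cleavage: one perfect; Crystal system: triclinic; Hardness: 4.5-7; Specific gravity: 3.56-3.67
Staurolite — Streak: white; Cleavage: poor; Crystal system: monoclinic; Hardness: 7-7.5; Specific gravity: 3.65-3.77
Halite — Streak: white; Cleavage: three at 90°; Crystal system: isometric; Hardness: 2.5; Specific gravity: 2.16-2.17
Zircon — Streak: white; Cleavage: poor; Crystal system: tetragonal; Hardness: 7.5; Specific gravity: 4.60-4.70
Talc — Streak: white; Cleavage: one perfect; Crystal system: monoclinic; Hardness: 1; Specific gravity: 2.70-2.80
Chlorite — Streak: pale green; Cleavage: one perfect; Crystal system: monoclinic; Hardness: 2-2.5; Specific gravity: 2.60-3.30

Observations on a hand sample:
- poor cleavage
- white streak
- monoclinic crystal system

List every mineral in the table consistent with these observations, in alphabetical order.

Sphene, Staurolite

Poor cleavage: only Chalcopyrite, Olivine, Tourmaline, Beryl, Sphene, Aragonite, Apatite, Staurolite, Zircon remain.
White streak eliminates Chalcopyrite.
Monoclinic crystal system: only Sphene, Staurolite remain.
The minerals that satisfy all observations are Sphene, Staurolite.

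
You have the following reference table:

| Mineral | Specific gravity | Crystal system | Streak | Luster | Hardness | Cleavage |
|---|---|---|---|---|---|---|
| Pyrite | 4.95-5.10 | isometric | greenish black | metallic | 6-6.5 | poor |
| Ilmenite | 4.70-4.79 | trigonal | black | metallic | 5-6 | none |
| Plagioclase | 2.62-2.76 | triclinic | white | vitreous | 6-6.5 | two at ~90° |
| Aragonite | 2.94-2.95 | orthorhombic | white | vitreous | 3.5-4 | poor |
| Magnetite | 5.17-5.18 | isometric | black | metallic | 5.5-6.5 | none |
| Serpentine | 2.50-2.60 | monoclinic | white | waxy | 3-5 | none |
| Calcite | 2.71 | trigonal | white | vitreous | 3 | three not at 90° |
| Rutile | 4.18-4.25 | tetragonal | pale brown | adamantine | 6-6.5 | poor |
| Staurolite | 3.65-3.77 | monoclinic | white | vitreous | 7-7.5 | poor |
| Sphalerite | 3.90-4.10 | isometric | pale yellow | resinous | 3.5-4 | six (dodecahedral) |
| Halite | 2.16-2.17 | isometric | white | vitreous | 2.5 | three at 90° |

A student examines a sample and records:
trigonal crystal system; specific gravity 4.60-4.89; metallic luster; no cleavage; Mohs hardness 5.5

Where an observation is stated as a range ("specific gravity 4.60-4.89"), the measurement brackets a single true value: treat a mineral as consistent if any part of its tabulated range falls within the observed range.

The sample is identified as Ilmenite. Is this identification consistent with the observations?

Yes

Trigonal crystal system — fits Ilmenite (trigonal system).
Specific gravity 4.60-4.89 — fits Ilmenite (SG 4.70-4.79).
Metallic luster — fits Ilmenite (metallic luster).
No cleavage — fits Ilmenite (cleavage none).
Mohs hardness 5.5 — fits Ilmenite (hardness 5-6).
All observations are consistent with the tabulated values for Ilmenite.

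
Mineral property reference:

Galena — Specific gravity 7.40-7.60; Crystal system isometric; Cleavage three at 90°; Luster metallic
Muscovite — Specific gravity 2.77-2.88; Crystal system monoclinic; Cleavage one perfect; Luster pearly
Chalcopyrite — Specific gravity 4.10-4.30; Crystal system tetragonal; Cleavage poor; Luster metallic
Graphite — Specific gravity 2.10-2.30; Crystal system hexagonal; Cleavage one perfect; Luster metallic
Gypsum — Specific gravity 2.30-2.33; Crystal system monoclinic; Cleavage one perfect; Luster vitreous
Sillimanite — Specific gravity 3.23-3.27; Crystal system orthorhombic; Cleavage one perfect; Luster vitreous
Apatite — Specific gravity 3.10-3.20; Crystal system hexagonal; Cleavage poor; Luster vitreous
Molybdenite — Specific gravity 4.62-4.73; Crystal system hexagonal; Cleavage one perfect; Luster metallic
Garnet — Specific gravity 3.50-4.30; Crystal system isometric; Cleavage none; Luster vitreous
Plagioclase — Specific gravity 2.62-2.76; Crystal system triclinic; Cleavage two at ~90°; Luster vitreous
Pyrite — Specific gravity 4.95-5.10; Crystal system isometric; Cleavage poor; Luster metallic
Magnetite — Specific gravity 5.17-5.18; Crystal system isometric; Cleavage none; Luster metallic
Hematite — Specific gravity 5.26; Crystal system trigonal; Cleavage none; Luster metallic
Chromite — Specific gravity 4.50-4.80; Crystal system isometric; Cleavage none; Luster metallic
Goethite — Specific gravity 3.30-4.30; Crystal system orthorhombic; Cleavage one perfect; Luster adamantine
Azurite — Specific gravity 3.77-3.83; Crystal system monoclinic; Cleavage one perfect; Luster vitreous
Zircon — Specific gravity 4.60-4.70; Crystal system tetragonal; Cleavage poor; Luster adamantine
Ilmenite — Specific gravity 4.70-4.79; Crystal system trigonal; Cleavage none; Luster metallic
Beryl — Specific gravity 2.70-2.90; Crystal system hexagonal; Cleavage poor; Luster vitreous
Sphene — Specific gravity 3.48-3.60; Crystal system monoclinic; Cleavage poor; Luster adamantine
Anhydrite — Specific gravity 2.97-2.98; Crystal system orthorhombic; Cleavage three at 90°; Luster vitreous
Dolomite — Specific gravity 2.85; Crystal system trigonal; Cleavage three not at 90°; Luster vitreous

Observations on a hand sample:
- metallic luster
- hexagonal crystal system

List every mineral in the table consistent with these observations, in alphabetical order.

Graphite, Molybdenite

Metallic luster: leaves Galena, Chalcopyrite, Graphite, Molybdenite, Pyrite, Magnetite, Hematite, Chromite, Ilmenite.
Hexagonal crystal system: leaves Graphite, Molybdenite.
The minerals that satisfy all observations are Graphite, Molybdenite.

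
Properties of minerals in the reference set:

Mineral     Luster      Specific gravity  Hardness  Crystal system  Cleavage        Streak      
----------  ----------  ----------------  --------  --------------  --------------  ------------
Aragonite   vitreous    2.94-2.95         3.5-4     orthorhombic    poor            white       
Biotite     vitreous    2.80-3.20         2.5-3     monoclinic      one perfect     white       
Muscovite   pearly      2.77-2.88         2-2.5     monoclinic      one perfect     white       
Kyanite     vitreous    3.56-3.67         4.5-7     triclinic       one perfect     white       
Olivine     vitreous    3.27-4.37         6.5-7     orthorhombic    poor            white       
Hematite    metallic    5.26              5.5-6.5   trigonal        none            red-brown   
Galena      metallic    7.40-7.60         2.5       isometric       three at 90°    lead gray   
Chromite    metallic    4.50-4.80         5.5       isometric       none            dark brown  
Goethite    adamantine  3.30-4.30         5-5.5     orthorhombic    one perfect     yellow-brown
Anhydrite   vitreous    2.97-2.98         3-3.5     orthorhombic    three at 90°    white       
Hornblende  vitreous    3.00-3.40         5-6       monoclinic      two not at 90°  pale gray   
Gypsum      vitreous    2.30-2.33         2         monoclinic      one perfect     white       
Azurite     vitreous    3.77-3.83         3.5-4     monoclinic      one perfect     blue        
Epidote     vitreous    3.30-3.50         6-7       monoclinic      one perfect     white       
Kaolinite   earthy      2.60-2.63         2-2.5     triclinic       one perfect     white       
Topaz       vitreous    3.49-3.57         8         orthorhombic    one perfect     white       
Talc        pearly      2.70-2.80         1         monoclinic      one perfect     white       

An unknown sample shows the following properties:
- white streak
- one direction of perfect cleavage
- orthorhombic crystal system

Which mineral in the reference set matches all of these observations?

Topaz

White streak is inconsistent with Hematite, Galena, Chromite, Goethite, Hornblende, Azurite.
One direction of perfect cleavage excludes Aragonite, Olivine, Anhydrite.
Orthorhombic crystal system — Topaz remains.
Topaz is the sole remaining match.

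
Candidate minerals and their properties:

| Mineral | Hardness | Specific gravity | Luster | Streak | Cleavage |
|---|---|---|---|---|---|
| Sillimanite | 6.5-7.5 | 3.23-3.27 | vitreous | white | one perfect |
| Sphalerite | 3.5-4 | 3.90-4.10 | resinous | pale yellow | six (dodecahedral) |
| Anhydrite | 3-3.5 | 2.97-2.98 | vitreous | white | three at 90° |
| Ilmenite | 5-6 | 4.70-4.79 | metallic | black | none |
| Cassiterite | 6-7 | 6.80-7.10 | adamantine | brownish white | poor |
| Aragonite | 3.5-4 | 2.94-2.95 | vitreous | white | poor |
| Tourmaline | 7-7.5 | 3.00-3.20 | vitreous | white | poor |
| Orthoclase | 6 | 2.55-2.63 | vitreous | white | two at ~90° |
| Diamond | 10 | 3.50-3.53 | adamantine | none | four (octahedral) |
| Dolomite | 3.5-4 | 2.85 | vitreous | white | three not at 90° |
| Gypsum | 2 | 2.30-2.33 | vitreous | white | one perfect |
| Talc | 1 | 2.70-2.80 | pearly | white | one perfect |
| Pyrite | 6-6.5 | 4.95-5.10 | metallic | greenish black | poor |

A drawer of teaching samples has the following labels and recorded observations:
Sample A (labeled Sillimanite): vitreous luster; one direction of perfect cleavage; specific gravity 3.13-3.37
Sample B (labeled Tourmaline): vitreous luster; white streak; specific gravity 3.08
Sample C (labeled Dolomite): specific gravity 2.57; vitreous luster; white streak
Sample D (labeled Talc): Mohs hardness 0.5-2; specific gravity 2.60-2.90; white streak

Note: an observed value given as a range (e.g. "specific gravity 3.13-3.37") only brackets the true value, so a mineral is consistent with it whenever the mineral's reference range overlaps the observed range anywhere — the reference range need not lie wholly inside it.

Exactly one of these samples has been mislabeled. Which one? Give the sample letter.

Sample A: every observation is compatible with the reference values for Sillimanite.
Sample B: every observation is compatible with the reference values for Tourmaline.
Sample C: Dolomite has SG 2.85, but the record shows specific gravity 2.57 — this label is wrong.
Sample D: every observation is compatible with the reference values for Talc.
Sample C is the mislabeled one.

C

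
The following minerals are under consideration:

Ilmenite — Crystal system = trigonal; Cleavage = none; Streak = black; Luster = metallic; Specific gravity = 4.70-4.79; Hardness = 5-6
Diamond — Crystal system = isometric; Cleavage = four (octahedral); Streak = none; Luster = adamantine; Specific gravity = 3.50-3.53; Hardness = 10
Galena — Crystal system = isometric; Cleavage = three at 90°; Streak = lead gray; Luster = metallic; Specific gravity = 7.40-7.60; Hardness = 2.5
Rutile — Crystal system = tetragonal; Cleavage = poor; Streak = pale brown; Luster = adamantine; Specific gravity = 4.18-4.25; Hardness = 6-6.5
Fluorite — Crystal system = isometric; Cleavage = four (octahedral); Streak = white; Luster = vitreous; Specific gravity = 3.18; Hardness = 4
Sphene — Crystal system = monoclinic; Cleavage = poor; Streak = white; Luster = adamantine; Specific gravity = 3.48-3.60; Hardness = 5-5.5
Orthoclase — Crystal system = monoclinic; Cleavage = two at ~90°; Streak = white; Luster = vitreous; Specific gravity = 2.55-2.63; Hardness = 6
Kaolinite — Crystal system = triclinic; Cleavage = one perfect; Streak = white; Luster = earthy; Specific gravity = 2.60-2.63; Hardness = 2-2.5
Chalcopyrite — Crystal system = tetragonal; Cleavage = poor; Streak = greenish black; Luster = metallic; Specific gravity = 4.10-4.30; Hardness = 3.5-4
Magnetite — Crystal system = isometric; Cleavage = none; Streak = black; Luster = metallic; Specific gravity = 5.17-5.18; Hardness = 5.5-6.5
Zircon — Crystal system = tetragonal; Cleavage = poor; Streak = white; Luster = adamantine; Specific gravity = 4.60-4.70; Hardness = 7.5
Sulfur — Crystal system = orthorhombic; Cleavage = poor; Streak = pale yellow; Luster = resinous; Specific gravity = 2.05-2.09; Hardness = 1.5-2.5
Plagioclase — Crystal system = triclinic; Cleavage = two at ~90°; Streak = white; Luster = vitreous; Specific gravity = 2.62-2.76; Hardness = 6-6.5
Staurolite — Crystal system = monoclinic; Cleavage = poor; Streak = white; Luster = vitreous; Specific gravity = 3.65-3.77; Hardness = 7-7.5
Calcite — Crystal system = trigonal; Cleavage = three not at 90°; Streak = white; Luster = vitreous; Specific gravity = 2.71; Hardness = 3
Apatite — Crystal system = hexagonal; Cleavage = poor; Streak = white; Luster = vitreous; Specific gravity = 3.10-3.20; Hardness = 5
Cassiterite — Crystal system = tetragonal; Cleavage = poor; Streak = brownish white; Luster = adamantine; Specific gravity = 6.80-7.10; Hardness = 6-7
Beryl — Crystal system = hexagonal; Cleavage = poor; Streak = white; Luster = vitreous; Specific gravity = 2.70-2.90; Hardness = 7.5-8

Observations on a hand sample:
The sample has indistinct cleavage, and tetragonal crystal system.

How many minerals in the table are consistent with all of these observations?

4

Indistinct cleavage — only Rutile, Sphene, Chalcopyrite, Zircon, Sulfur, Staurolite, Apatite, Cassiterite, Beryl remain.
Tetragonal crystal system — only Rutile, Chalcopyrite, Zircon, Cassiterite remain.
Remaining candidates: Cassiterite, Chalcopyrite, Rutile, Zircon.
That is 4 minerals.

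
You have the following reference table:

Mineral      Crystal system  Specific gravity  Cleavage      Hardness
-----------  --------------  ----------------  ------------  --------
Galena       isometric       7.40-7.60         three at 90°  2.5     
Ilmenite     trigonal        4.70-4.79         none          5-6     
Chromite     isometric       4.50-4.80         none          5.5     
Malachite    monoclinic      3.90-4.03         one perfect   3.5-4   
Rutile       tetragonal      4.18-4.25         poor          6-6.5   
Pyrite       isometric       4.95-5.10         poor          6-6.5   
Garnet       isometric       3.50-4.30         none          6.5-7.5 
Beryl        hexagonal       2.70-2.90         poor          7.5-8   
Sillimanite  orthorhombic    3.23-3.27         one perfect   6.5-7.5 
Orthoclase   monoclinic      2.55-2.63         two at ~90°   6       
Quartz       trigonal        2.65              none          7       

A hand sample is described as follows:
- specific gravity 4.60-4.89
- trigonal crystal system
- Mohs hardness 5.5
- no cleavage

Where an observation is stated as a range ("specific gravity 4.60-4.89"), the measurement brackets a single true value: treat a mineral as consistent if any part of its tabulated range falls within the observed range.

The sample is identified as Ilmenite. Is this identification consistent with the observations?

Consistent

Specific gravity 4.60-4.89 — is consistent with Ilmenite (SG 4.70-4.79).
Trigonal crystal system — is consistent with Ilmenite (trigonal system).
Mohs hardness 5.5 — is consistent with Ilmenite (hardness 5-6).
No cleavage — is consistent with Ilmenite (cleavage none).
All observations are consistent with the tabulated values for Ilmenite.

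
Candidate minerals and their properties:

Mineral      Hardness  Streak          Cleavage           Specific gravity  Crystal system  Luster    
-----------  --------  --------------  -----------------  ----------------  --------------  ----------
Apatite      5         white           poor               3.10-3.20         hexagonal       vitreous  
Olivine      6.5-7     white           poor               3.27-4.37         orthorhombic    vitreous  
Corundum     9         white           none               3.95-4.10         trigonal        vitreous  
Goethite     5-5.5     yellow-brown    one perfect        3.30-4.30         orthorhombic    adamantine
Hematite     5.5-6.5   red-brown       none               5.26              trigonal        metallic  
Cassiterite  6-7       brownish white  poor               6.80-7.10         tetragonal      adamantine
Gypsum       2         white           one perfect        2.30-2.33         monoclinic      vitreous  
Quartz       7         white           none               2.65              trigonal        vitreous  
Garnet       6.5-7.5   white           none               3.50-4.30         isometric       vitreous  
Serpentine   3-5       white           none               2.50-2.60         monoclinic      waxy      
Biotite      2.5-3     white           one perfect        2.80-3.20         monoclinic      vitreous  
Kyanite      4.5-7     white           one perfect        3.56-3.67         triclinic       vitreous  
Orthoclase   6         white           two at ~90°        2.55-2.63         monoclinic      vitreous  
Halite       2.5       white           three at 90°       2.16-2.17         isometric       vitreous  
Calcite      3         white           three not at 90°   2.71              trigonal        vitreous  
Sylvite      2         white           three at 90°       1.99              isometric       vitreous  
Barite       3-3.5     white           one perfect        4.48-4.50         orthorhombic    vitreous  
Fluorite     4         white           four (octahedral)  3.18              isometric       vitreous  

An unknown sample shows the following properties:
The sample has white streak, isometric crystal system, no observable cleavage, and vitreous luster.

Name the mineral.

Garnet

White streak is inconsistent with Goethite, Hematite, Cassiterite.
Isometric crystal system: only Garnet, Halite, Sylvite, Fluorite remain.
No observable cleavage: Garnet remains.
Vitreous luster: all remaining candidates fit.
Only Garnet satisfies all observations.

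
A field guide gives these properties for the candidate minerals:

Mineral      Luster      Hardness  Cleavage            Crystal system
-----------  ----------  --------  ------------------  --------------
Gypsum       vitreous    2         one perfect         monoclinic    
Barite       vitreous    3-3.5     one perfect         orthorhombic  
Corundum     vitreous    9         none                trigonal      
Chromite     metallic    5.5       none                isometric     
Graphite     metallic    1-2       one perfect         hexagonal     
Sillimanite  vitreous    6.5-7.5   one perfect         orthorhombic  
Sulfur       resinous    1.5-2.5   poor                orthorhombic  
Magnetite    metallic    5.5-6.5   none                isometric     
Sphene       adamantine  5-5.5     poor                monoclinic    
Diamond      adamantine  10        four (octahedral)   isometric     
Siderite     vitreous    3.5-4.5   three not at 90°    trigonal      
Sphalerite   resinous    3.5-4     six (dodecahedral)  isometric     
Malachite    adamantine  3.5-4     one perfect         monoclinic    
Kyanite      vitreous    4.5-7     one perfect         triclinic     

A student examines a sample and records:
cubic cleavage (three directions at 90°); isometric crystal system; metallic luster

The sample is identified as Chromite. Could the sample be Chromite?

Cubic cleavage (three directions at 90°) — Chromite has cleavage none; a mismatch.
Isometric crystal system — consistent with Chromite (isometric system).
Metallic luster — consistent with Chromite (metallic luster).
The cleavage observation rules out Chromite.

No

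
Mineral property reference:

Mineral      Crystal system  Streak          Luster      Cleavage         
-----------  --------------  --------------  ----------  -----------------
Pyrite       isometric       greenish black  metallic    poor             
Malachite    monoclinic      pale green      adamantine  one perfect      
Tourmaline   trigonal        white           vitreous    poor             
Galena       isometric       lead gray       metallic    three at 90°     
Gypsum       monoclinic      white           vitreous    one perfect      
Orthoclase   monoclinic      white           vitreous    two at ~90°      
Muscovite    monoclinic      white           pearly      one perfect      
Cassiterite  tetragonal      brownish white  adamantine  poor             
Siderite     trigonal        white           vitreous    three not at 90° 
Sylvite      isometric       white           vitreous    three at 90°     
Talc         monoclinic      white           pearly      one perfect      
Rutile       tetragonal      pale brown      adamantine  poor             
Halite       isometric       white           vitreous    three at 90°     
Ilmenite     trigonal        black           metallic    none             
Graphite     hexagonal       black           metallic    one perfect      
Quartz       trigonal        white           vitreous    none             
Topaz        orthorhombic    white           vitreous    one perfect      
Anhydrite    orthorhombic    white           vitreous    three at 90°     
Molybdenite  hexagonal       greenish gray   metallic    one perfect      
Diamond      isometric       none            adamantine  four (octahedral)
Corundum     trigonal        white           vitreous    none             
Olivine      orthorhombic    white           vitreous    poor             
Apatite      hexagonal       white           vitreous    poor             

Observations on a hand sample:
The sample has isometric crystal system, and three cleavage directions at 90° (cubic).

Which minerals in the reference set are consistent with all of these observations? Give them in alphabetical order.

Galena, Halite, Sylvite

Isometric crystal system: only Pyrite, Galena, Sylvite, Halite, Diamond remain.
Three cleavage directions at 90° (cubic) excludes Pyrite, Diamond.
Consistent with every observation: Galena, Halite, Sylvite.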